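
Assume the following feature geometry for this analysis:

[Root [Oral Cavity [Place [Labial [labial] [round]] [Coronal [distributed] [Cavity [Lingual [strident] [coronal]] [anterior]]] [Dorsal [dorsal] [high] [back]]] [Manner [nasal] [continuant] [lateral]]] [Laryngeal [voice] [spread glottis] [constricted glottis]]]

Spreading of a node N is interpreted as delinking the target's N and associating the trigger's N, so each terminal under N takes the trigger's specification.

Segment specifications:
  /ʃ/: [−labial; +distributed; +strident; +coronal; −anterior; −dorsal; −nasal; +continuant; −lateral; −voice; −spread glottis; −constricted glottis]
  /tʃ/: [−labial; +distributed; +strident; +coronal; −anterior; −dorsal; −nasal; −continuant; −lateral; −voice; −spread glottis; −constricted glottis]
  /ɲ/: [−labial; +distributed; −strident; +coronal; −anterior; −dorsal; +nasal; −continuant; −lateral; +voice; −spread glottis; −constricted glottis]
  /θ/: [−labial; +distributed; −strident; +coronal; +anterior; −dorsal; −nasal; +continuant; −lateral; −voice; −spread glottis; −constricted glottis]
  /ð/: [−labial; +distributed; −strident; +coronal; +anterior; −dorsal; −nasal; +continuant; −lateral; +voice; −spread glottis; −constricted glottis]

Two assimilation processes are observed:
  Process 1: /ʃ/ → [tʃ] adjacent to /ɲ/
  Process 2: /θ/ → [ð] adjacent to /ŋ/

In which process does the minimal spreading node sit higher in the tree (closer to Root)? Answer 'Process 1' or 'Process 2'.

Process 2

In Process 1, [continuant] changes, so the minimal spreading node is [continuant] at depth 3.
Process 2: the feature that changes is [voice]; the minimal node is [voice] (depth 2).
Depth 2 < depth 3; Process 2 involves the structurally higher constituent [voice].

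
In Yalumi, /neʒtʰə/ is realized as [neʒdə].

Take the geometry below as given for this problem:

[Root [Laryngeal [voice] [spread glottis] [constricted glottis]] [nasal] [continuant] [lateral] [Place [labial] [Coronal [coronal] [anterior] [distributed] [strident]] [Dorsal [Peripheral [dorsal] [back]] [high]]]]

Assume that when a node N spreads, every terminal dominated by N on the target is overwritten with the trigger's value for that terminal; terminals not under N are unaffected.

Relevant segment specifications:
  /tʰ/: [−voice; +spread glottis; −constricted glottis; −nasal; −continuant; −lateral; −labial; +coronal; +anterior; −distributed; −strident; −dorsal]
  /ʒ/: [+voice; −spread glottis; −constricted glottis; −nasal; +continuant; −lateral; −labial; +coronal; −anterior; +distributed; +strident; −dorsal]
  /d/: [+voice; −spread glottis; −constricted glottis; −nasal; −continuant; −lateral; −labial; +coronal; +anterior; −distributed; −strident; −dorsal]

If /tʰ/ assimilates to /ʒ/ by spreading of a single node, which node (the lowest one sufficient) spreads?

Laryngeal

/tʰ/ and [d] differ in [voice], [spread glottis]; every other specified feature is identical.
These terminals are all dominated by Laryngeal, and no proper subconstituent of Laryngeal covers them all; Laryngeal is their lowest common ancestor.
Spreading Laryngeal from /ʒ/ overwrites each of those terminals with /ʒ/'s values, yielding exactly [d].
Had Root spread, [continuant], [anterior] would have taken /ʒ/'s values; they stay as in /tʰ/, confirming the spreading constituent is exactly Laryngeal.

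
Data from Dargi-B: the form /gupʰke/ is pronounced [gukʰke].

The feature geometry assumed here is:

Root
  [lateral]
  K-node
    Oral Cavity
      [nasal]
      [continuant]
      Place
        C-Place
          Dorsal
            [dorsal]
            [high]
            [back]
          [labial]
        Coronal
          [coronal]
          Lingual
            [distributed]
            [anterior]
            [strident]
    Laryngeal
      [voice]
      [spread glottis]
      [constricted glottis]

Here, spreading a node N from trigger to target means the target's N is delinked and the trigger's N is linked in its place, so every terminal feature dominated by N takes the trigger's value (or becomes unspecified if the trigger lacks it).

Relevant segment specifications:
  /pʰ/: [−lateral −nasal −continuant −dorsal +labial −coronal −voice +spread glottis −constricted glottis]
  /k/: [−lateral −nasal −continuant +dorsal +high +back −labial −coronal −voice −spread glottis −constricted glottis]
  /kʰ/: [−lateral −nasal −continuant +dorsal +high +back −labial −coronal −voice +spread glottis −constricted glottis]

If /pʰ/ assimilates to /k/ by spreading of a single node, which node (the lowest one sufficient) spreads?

C-Place

/pʰ/ and [kʰ] differ in [labial], [dorsal], [high], [back]; every other specified feature is identical.
The smallest constituent containing every changed terminal is C-Place — each of its daughters lacks at least one of the affected features.
Spreading C-Place from /k/ overwrites each of those terminals with /k/'s values, yielding exactly [kʰ].
[spread glottis], a feature on which the two segments disagree outside C-Place, is unchanged — nothing dominating it spread, and C-Place is the minimal sufficient constituent.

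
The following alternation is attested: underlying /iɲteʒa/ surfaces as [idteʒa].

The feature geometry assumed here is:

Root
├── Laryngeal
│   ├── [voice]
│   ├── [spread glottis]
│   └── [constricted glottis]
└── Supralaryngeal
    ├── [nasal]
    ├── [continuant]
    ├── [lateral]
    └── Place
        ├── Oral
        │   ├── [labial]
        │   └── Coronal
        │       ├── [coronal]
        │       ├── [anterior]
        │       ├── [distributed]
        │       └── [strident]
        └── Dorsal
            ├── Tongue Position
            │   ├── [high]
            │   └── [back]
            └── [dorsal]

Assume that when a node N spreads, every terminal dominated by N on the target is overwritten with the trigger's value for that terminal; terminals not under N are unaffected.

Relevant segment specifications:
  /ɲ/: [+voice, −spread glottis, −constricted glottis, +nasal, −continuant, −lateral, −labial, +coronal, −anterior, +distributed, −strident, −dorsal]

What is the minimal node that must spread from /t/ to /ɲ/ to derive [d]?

/ɲ/ and [d] differ in [nasal], [anterior], [distributed]; every other specified feature is identical.
These terminals are all dominated by Supralaryngeal, and no proper subconstituent of Supralaryngeal covers them all; Supralaryngeal is their lowest common ancestor.
If Supralaryngeal spreads, every terminal under it takes /t/'s value, producing [d] as observed.
Had Root spread, [voice] would have taken /t/'s value; it stays as in /ɲ/, confirming the spreading constituent is exactly Supralaryngeal.

Supralaryngeal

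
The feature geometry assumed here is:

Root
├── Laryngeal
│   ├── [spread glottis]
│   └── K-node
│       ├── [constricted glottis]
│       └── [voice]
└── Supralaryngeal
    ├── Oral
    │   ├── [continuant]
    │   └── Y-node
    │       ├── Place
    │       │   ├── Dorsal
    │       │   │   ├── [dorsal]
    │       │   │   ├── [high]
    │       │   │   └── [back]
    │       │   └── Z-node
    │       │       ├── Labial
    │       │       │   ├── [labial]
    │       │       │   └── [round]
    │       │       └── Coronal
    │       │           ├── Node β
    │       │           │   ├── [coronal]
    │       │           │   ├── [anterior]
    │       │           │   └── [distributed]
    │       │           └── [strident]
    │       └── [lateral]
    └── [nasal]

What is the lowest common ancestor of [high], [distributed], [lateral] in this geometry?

[high] is immediately dominated by Dorsal.
[distributed] is immediately dominated by Node β.
[lateral] is immediately dominated by Y-node.
These paths first converge at Y-node; no daughter of Y-node dominates all 3 features, so Y-node is the minimal constituent.

Y-node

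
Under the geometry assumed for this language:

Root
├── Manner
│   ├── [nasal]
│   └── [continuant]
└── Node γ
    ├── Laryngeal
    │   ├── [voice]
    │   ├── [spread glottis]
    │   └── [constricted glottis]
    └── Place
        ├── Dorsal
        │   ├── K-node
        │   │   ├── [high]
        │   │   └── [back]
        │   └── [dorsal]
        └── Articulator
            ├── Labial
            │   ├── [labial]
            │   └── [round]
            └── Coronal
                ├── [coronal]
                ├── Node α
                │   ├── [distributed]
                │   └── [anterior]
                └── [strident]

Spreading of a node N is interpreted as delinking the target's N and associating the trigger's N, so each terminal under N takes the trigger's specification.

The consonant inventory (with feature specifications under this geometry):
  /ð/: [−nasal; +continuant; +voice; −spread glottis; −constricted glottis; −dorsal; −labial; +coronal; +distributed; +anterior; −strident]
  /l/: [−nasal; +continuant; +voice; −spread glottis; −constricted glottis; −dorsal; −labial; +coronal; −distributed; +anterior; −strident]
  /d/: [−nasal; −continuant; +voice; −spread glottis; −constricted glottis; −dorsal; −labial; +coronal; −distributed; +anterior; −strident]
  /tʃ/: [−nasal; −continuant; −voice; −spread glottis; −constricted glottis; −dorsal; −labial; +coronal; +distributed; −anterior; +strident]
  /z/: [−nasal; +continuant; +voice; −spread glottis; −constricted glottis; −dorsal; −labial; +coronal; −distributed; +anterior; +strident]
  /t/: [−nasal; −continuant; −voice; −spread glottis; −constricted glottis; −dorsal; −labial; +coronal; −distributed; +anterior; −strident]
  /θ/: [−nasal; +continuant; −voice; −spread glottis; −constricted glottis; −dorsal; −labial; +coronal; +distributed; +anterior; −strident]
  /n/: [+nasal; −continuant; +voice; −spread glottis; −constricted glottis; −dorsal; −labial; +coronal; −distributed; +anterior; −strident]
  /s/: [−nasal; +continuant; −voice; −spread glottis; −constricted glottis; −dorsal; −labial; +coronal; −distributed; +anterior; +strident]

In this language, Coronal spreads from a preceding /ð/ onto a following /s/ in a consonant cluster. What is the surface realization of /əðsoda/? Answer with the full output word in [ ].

[əðθoda]

Coronal immediately or transitively dominates [coronal], [distributed], [anterior], [strident].
The target acquires /ð/'s values for everything under Coronal — [+coronal], [+distributed], [+anterior], [−strident] — while keeping its own [nasal], [continuant], [voice], ….
Among the inventory, only /θ/ has exactly this specification, giving the surface form [əðθoda].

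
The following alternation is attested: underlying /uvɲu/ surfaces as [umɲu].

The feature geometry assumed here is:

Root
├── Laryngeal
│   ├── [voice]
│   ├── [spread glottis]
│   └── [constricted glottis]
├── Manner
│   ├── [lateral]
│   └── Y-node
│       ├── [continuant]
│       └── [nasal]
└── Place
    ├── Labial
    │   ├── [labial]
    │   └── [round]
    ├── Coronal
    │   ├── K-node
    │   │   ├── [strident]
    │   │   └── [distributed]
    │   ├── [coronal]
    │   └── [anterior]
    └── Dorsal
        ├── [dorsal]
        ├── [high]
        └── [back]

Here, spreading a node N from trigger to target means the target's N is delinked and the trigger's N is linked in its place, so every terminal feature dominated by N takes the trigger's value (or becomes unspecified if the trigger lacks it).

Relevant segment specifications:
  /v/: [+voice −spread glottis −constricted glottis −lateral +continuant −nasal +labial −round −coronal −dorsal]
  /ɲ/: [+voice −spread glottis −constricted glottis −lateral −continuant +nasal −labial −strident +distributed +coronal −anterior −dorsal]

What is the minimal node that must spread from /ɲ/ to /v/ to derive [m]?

The alternation /v/ → [m] changes [nasal], [continuant] and nothing else.
These terminals are all dominated by Y-node, and no proper subconstituent of Y-node covers them all; Y-node is their lowest common ancestor.
Delinking /v/'s Y-node and associating /ɲ/'s Y-node gives precisely the feature bundle of [m].
[labial], [coronal] stay as in /v/ although /ɲ/ differs there, so no node dominating them spread; among the remaining candidates Y-node is the lowest that derives the output.

Y-node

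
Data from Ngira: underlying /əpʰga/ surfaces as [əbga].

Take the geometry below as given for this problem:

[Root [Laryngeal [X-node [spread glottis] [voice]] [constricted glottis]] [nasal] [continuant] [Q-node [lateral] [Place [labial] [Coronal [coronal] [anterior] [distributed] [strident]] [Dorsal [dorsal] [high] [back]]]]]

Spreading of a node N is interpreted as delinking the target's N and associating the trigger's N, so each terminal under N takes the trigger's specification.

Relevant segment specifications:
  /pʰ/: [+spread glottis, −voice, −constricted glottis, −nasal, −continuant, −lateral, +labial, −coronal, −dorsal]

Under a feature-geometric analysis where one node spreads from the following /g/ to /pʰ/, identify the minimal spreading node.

Feature comparison: [voice], [spread glottis] differ between /pʰ/ and [b]; the remaining terminals match.
These terminals are all dominated by X-node, and no proper subconstituent of X-node covers them all; X-node is their lowest common ancestor.
Delinking /pʰ/'s X-node and associating /g/'s X-node gives precisely the feature bundle of [b].
Features on which the two segments disagree outside X-node, such as [dorsal], [labial], are unchanged — nothing dominating them spread, and X-node is the minimal sufficient constituent.

X-node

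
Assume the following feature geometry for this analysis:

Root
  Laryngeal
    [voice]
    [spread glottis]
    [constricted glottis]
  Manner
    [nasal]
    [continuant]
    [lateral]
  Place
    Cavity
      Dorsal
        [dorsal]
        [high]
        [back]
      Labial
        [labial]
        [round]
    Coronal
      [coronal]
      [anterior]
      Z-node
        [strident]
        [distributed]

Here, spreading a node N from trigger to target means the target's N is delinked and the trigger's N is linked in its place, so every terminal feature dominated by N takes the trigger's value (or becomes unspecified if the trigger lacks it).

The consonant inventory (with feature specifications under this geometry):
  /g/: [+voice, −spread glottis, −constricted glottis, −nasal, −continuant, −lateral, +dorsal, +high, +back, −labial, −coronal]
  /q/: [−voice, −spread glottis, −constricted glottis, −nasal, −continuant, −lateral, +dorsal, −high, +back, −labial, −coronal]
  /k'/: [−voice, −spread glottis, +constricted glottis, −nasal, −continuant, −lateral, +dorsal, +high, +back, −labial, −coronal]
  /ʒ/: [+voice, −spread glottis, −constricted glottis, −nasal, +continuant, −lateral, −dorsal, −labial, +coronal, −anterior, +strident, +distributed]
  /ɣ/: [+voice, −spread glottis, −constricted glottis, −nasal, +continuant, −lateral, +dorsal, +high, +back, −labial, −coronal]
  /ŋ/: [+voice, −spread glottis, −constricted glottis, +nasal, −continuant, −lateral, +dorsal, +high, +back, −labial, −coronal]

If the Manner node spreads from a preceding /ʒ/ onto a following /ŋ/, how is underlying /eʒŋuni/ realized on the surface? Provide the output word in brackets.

Manner immediately or transitively dominates [nasal], [continuant], [lateral].
Spreading Manner from /ʒ/ onto /ŋ/ replaces those values with /ʒ/'s: [−nasal], [+continuant], [−lateral]. Features outside Manner ([voice], [spread glottis], [constricted glottis], …) stay as in /ŋ/.
Among the inventory, only /ɣ/ has exactly this specification, giving the surface form [eʒɣuni].

[eʒɣuni]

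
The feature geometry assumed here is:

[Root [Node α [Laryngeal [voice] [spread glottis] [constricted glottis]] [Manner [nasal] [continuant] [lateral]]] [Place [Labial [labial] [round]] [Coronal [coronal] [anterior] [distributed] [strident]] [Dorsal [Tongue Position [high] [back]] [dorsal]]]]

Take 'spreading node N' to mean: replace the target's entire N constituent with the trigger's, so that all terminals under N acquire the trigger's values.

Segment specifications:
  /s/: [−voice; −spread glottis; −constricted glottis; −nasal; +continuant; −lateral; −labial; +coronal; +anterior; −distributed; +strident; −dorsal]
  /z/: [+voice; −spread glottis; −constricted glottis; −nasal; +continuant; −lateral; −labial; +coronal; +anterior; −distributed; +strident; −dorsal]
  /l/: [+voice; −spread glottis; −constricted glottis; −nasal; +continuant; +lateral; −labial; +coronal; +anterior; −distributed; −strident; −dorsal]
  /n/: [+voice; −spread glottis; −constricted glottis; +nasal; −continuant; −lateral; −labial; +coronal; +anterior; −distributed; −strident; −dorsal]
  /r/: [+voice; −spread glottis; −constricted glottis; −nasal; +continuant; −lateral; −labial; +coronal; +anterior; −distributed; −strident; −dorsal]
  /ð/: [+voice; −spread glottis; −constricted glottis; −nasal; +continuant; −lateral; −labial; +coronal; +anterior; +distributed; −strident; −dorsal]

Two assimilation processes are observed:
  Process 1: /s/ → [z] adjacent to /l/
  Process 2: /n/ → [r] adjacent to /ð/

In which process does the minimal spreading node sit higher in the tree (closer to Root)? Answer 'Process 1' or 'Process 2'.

Process 2

In Process 1, [voice] changes, so the minimal spreading node is [voice] at depth 3.
Process 2: the features that change are [nasal], [continuant]; the minimal node is Manner (depth 2).
Manner is closer to Root than [voice], so Process 2 spreads the higher node.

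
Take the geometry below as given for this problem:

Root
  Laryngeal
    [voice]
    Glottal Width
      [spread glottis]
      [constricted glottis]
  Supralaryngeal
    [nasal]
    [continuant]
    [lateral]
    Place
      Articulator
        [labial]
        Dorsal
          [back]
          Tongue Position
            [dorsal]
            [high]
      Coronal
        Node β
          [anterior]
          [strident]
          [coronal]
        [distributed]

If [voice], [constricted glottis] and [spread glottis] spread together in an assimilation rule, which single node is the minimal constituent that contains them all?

Laryngeal

[voice]: Root ▹ Laryngeal ▹ [voice].
[constricted glottis]: Root ▹ Laryngeal ▹ Glottal Width ▹ [constricted glottis].
[spread glottis]: Root ▹ Laryngeal ▹ Glottal Width ▹ [spread glottis].
The lowest node appearing on every path is Laryngeal; each proper daughter of Laryngeal fails to dominate at least one of the listed features.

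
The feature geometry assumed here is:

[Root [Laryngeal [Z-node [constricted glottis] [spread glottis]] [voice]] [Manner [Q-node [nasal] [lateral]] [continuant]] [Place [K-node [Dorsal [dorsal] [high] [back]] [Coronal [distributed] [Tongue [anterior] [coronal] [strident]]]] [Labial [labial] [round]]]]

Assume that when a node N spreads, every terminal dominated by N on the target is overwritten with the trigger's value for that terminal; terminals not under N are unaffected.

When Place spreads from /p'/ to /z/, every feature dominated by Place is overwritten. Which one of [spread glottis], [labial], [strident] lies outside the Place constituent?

[spread glottis]

Place dominates exactly [dorsal], [high], [back], [distributed], [anterior], [coronal], [strident], [labial], [round].
[strident], [labial] all lie under Place, so they are overwritten when Place spreads.
But [spread glottis] is a dependent of Z-node, outside Place; it is therefore untouched by the spreading.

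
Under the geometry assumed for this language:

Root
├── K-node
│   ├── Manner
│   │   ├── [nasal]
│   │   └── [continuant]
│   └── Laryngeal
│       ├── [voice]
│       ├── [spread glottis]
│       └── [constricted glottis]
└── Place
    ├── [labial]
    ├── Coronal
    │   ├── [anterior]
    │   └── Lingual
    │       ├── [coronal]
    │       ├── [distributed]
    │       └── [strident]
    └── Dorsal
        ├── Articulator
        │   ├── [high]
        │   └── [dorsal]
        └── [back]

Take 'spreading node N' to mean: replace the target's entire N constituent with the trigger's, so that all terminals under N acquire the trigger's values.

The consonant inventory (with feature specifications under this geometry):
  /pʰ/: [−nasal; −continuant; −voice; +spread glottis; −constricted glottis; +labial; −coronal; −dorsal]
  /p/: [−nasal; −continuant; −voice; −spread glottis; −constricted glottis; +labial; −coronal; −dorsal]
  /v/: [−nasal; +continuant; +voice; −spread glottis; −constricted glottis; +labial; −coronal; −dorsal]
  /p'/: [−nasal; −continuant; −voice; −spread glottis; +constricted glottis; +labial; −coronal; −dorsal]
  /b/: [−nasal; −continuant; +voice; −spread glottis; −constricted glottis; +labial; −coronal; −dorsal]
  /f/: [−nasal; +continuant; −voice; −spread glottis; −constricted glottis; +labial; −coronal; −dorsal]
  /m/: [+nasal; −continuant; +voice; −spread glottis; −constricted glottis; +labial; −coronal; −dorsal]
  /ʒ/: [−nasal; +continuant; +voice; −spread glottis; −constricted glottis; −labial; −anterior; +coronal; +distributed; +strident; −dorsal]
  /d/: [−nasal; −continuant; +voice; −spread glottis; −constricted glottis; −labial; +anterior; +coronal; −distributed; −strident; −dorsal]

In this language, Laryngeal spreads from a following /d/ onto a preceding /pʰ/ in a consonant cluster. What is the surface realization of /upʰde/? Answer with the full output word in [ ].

[ubde]

Terminals under Laryngeal in this geometry: [voice], [spread glottis], [constricted glottis].
The target acquires /d/'s values for everything under Laryngeal — [+voice], [−spread glottis], [−constricted glottis] — while keeping its own [nasal], [continuant], [labial], ….
Among the inventory, only /b/ has exactly this specification, giving the surface form [ubde].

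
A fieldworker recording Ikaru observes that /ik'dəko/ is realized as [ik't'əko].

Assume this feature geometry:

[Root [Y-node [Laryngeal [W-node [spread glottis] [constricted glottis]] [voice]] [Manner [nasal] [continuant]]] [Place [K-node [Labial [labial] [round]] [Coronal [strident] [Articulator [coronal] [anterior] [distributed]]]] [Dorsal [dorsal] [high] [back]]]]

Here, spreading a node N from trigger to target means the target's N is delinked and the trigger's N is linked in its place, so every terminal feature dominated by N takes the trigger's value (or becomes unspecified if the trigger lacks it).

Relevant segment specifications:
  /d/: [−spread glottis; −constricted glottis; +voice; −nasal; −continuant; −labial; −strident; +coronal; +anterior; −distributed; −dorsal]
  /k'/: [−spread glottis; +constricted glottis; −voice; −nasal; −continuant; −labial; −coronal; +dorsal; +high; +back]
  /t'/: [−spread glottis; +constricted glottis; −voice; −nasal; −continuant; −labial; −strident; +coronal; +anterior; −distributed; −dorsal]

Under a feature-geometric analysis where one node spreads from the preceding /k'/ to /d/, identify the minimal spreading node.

Feature comparison: [voice], [constricted glottis] differ between /d/ and [t']; the remaining terminals match.
In this geometry the lowest node dominating all of them is Laryngeal: every daughter of Laryngeal dominates only a proper subset, so no lower node suffices.
If Laryngeal spreads, every terminal under it takes /k'/'s value, producing [t'] as observed.
[dorsal], [coronal] stay as in /d/ although /k'/ differs there, so no node dominating them spread; among the remaining candidates Laryngeal is the lowest that derives the output.

Laryngeal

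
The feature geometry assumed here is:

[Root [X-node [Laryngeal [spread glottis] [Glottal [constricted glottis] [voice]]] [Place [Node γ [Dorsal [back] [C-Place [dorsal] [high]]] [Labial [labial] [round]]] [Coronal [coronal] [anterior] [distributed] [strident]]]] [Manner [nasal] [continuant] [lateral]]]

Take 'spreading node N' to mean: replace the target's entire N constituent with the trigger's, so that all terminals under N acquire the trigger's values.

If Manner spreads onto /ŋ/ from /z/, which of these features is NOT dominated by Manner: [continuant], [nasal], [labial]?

Under this geometry, Manner contains [nasal], [continuant], [lateral].
[nasal], [continuant] all lie under Manner, so they are overwritten when Manner spreads.
But [labial] is a dependent of Labial, outside Manner; it is therefore untouched by the spreading.

[labial]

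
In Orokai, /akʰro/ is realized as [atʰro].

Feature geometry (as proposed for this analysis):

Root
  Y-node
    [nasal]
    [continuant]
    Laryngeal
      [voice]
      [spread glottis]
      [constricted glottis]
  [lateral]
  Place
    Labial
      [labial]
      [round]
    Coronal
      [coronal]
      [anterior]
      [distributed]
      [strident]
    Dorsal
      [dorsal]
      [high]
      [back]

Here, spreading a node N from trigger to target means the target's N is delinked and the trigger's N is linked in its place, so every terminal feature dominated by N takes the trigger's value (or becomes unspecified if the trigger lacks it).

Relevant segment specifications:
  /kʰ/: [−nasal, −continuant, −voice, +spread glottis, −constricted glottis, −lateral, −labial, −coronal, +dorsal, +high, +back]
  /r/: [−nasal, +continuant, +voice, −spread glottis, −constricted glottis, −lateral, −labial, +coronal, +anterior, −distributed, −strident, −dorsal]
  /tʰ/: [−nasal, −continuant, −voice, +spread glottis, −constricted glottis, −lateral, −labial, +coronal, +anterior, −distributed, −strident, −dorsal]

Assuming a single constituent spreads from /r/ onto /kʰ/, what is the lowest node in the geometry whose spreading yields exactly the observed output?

Comparing /kʰ/ with its surface form [tʰ], the features that change are [coronal], [anterior], [distributed], [strident], [dorsal], [high], [back].
In this geometry the lowest node dominating all of them is Place: every daughter of Place dominates only a proper subset, so no lower node suffices.
Delinking /kʰ/'s Place and associating /r/'s Place gives precisely the feature bundle of [tʰ].
Had Root spread, [spread glottis], [voice] would have taken /r/'s values; they stay as in /kʰ/, confirming the spreading constituent is exactly Place.

Place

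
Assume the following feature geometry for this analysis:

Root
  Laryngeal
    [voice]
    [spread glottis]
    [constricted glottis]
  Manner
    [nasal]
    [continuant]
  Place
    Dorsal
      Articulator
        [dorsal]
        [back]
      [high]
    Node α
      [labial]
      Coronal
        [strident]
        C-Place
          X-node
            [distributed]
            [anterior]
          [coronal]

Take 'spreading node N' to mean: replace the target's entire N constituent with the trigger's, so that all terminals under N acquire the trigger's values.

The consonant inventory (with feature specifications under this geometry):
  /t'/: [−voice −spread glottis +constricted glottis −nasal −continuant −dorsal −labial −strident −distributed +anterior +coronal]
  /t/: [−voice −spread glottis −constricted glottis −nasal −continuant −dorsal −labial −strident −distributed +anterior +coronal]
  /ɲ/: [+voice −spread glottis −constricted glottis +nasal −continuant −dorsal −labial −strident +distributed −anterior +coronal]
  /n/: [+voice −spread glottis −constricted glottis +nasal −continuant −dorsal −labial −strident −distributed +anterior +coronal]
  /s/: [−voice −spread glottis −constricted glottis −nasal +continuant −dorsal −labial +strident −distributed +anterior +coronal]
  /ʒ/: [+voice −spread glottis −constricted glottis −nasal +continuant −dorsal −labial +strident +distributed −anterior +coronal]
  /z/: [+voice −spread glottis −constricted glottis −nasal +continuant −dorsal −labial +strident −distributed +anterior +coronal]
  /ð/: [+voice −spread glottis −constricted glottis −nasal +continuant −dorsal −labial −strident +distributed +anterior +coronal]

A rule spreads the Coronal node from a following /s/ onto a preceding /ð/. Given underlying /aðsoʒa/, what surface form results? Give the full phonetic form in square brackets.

Coronal immediately or transitively dominates [strident], [distributed], [anterior], [coronal].
After delinking /ð/'s Coronal and linking /s/'s, the affected terminals become [+strident], [−distributed], [+anterior], [+coronal]; [voice], [spread glottis], [constricted glottis], … (outside Coronal) are retained from /ð/.
This feature bundle is that of [z], so /aðsoʒa/ surfaces as [azsoʒa].

[azsoʒa]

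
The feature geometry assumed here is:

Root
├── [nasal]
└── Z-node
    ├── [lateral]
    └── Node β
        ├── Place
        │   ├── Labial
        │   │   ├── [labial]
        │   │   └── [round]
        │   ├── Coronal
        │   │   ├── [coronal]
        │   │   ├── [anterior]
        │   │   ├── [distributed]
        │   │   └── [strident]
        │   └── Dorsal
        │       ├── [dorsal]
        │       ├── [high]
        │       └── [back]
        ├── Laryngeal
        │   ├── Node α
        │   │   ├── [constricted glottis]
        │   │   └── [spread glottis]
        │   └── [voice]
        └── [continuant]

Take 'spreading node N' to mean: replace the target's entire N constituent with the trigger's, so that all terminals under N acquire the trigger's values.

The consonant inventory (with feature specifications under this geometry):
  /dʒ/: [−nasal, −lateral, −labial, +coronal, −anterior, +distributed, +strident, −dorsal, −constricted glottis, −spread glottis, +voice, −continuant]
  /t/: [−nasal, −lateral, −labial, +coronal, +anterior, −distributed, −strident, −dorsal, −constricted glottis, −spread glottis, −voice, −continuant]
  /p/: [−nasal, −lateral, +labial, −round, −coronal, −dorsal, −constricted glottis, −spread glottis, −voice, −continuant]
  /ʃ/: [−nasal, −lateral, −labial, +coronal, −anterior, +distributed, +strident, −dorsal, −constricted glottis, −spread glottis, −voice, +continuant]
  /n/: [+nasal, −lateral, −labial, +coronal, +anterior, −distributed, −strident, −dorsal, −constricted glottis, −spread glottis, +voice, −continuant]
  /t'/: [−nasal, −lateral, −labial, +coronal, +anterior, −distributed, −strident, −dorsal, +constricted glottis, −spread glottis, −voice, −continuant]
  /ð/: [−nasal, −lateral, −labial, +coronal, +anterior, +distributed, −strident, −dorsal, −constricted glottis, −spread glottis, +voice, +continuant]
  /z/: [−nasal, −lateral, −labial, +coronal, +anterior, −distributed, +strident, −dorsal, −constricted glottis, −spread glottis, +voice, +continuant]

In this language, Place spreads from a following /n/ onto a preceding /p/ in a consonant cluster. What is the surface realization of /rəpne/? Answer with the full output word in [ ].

Terminals under Place in this geometry: [labial], [round], [coronal], [anterior], [distributed], [strident], [dorsal], [high], [back].
After delinking /p/'s Place and linking /n/'s, the affected terminals become [−labial], [+coronal], [+anterior], [−distributed], [−strident], [−dorsal]; [nasal], [lateral], [constricted glottis], … (outside Place) are retained from /p/.
This feature bundle is that of [t], so /rəpne/ surfaces as [rətne].

[rətne]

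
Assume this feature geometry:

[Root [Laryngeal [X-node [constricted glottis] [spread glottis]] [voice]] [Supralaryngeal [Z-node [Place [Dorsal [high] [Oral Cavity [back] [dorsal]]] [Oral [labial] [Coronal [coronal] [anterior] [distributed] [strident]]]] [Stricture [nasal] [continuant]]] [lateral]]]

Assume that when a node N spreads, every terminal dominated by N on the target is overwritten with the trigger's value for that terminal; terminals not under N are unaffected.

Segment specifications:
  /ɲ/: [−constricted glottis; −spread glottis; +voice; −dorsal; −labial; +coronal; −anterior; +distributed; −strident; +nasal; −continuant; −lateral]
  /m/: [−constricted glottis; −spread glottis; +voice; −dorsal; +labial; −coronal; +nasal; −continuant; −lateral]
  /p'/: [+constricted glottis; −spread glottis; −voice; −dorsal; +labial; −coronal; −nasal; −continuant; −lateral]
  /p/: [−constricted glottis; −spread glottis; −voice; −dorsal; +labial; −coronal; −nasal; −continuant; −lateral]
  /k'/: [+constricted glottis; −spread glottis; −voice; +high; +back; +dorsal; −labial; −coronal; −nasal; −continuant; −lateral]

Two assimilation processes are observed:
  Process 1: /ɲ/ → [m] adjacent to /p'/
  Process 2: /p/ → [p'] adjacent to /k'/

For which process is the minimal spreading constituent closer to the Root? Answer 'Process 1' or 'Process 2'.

Process 1: the features that change are [labial], [coronal], [anterior], [distributed], [strident]; the minimal node is Oral (depth 4).
Process 2: the feature that changes is [constricted glottis]; the minimal node is [constricted glottis] (depth 3).
[constricted glottis] (depth 3) sits above Oral (depth 4), making Process 2 the one with the higher spreading node.

Process 2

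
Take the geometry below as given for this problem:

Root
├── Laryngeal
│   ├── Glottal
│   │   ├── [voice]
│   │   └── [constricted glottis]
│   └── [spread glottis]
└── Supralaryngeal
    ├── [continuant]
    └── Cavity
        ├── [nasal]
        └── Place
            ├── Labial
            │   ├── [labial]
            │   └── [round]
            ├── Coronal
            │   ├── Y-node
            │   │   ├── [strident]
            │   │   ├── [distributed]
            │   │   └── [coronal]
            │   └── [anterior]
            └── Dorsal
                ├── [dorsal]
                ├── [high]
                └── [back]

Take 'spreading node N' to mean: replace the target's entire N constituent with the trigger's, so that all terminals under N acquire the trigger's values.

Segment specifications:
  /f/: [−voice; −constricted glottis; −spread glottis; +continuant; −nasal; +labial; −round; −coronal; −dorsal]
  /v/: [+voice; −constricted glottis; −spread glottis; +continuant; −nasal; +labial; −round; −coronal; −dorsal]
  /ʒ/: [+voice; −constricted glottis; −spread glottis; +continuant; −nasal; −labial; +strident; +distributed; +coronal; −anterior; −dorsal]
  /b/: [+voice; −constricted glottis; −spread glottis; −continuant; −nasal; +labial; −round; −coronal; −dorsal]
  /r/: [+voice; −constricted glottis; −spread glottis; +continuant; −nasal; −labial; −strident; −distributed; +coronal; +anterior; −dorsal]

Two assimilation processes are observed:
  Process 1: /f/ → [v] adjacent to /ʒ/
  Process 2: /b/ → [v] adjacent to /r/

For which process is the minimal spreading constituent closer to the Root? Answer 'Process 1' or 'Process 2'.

In Process 1, [voice] changes, so the minimal spreading node is [voice] at depth 3.
Process 2 alters [continuant]; the lowest dominating node is [continuant] (depth 2 from Root).
[continuant] is closer to Root than [voice], so Process 2 spreads the higher node.

Process 2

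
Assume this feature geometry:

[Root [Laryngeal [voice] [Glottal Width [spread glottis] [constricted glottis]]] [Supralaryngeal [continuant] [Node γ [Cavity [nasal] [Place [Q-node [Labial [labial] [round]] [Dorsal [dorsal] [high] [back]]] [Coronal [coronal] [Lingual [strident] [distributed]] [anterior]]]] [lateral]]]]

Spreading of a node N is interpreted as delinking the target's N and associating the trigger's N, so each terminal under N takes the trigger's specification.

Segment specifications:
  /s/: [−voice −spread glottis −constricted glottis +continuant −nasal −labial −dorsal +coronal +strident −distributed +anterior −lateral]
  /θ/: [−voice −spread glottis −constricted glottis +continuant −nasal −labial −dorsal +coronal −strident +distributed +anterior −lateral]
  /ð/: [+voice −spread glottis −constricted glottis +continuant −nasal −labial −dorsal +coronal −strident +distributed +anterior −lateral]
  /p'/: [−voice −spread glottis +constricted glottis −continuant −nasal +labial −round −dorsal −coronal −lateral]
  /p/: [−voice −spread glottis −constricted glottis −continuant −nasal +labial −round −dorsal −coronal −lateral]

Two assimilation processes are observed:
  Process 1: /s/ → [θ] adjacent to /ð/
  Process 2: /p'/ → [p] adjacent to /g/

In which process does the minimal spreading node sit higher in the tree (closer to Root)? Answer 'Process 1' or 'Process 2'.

In Process 1, [distributed], [strident] change, so the minimal spreading node is Lingual at depth 6.
Process 2: the feature that changes is [constricted glottis]; the minimal node is [constricted glottis] (depth 3).
[constricted glottis] is closer to Root than Lingual, so Process 2 spreads the higher node.

Process 2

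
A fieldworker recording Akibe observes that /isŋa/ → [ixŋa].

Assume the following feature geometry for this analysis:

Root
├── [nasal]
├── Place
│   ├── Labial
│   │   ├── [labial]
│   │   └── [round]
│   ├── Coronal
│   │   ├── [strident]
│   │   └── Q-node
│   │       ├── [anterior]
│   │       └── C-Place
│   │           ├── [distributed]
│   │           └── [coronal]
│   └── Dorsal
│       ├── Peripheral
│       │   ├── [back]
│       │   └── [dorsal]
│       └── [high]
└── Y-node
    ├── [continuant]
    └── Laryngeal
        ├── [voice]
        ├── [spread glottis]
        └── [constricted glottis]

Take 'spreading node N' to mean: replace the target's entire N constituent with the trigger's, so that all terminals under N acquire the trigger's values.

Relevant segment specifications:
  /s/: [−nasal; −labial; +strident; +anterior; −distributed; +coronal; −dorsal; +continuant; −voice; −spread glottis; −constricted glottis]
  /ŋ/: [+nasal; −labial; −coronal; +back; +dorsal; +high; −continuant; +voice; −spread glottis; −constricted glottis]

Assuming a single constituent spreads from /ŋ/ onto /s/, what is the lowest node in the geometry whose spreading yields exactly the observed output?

Feature comparison: [coronal], [anterior], [distributed], [strident], [dorsal], [high], [back] differ between /s/ and [x]; the remaining terminals match.
These terminals are all dominated by Place, and no proper subconstituent of Place covers them all; Place is their lowest common ancestor.
If Place spreads, every terminal under it takes /ŋ/'s value, producing [x] as observed.
Since [continuant], [nasal] are preserved even though /ŋ/ disagrees there, no node above Place spread.

Place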